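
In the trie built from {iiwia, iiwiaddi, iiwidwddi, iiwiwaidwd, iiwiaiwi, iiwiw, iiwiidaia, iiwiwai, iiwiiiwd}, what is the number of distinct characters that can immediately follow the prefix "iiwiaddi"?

0

Walk "iiwiaddi" from the root, arriving at one node.
No stored string extends past "iiwiaddi".
That node has 0 child edges.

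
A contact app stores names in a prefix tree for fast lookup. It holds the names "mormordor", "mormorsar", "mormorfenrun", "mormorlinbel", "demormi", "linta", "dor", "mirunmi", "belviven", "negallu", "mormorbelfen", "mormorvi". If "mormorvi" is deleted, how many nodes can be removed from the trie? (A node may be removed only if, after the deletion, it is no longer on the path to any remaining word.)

2

Walk "mormorvi" from the leaf back toward the root, removing each node that no remaining word uses.
The suffix "vi" (2 nodes) is used only by "mormorvi"; the node for "mormor" still has the child "d", so pruning stops there.
Nodes removed: 2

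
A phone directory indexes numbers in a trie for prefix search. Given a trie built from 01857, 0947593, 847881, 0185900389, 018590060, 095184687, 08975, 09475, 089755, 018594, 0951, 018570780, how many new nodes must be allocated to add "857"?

"8" is already a path in the trie; the remaining "57" must be added.
New nodes needed: |"857"| − 1 = 3 − 1 = 2.

2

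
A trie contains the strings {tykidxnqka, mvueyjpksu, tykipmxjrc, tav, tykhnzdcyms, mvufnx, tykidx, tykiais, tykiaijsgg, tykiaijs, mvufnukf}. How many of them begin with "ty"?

7

Walk to "ty"; the words in its subtree are exactly those with that prefix.
Matches: "tykhnzdcyms", "tykiaijs", "tykiaijsgg", "tykiais", "tykidx", "tykidxnqka", "tykipmxjrc"
Count: 7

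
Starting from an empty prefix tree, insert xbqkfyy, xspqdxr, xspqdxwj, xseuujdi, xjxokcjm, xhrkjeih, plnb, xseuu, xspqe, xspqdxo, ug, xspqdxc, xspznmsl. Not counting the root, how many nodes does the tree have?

49

For each word, the new-node count is its length minus the longest prefix already in the trie:
  "xbqkfyy" → 7 new (x, b, q, k, f, y, y)
  "xspqdxr" → prefix "x" already present; 6 new (s, p, q, d, x, r)
  "xspqdxwj" → prefix "xspqdx" already present; 2 new (w, j)
  "xseuujdi" → prefix "xs" already present; 6 new (e, u, u, j, d, i)
  "xjxokcjm" → prefix "x" already present; 7 new (j, x, o, k, c, j, m)
  "xhrkjeih" → prefix "x" already present; 7 new (h, r, k, j, e, i, h)
  "plnb" → 4 new (p, l, n, b)
  "xseuu" → prefix "xseuu" already present; 0 new (none)
  "xspqe" → prefix "xspq" already present; 1 new (e)
  "xspqdxo" → prefix "xspqdx" already present; 1 new (o)
  "ug" → 2 new (u, g)
  "xspqdxc" → prefix "xspqdx" already present; 1 new (c)
  "xspznmsl" → prefix "xsp" already present; 5 new (z, n, m, s, l)
Total nodes = 7 + 6 + 2 + 6 + 7 + 7 + 4 + 0 + 1 + 1 + 2 + 1 + 5 = 49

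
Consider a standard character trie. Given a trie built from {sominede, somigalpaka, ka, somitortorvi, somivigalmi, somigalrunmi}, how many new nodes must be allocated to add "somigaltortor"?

Walking "somigaltortor" from the root, the first 7 characters ("somigal") follow existing edges; "t" is the first miss.
New nodes needed: |"somigaltortor"| − 7 = 13 − 7 = 6.

6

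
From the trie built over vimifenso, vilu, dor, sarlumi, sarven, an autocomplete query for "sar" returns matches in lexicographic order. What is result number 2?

sarven

Words with prefix "sar", in lexicographic order: "sarlumi", "sarven"
Position 2: sarven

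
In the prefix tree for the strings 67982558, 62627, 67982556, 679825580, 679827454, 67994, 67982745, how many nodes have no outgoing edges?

5

A leaf is a node with no children — equivalently, the end of a word that is not a proper prefix of any other stored word.
Those words: "62627", "67982556", "679825580", "679827454", "67994"
Leaf count: 5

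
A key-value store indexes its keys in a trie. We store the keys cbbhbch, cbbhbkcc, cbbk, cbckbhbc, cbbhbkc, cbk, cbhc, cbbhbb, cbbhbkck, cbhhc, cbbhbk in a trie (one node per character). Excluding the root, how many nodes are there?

24

Trie structure (* marks end of a word):
(root)
└─ c
   └─ b
      ├─ b
      │  ├─ h
      │  │  └─ b
      │  │     ├─ b *
      │  │     ├─ c
      │  │     │  └─ h *
      │  │     └─ k *
      │  │        └─ c *
      │  │           ├─ c *
      │  │           └─ k *
      │  └─ k *
      ├─ c
      │  └─ k
      │     └─ b
      │        └─ h
      │           └─ b
      │              └─ c *
      ├─ h
      │  ├─ c *
      │  └─ h
      │     └─ c *
      └─ k *
Counting every labelled node above: 24.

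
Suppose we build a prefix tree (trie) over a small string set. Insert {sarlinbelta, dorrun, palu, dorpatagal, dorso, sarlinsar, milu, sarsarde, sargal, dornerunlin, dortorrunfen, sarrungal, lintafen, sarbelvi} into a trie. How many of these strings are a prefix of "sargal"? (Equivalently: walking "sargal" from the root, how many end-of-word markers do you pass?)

Check each prefix of "sargal" against the stored set — each match is an end-marker on the path.
Prefixes of the query that are stored words: "sargal"
Count: 1

1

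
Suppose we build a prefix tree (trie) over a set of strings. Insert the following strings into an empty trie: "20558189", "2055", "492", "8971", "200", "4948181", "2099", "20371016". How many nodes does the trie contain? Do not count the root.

29

Insert word by word; a character creates a node only if that edge doesn't already exist:
  "20558189" → 8 new (2, 0, 5, 5, 8, 1, 8, 9)
  "2055" → prefix "2055" already present; 0 new (none)
  "492" → 3 new (4, 9, 2)
  "8971" → 4 new (8, 9, 7, 1)
  "200" → prefix "20" already present; 1 new (0)
  "4948181" → prefix "49" already present; 5 new (4, 8, 1, 8, 1)
  "2099" → prefix "20" already present; 2 new (9, 9)
  "20371016" → prefix "20" already present; 6 new (3, 7, 1, 0, 1, 6)
Total nodes = 8 + 0 + 3 + 4 + 1 + 5 + 2 + 6 = 29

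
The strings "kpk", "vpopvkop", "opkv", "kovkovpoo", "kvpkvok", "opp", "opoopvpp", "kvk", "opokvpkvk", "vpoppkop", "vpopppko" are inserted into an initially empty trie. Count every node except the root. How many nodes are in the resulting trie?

50

Count nodes per top-level branch (shared prefixes stored once):
  'k'-branch (kovkovpoo, kpk, kvk, kvpkvok): 18 nodes
  'o'-branch (opkv, opokvpkvk, opoopvpp, opp): 17 nodes
  'v'-branch (vpoppkop, vpopppko, vpopvkop): 15 nodes
Sum: 50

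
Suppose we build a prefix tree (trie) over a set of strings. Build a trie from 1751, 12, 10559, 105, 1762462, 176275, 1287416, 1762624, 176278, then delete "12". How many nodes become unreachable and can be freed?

0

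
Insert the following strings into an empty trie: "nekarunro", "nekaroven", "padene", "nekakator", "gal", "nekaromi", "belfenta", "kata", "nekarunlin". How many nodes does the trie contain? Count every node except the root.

Insert word by word; a character creates a node only if that edge doesn't already exist:
  "nekarunro" → 9 new (n, e, k, a, r, u, n, r, o)
  "nekaroven" → prefix "nekar" already present; 4 new (o, v, e, n)
  "padene" → 6 new (p, a, d, e, n, e)
  "nekakator" → prefix "neka" already present; 5 new (k, a, t, o, r)
  "gal" → 3 new (g, a, l)
  "nekaromi" → prefix "nekaro" already present; 2 new (m, i)
  "belfenta" → 8 new (b, e, l, f, e, n, t, a)
  "kata" → 4 new (k, a, t, a)
  "nekarunlin" → prefix "nekarun" already present; 3 new (l, i, n)
Total nodes = 9 + 4 + 6 + 5 + 3 + 2 + 8 + 4 + 3 = 44

44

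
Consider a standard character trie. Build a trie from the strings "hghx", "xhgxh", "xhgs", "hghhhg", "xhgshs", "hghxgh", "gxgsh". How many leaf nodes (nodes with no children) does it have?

5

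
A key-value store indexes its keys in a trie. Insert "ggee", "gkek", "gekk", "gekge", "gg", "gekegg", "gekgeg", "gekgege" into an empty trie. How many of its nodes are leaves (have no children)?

A leaf is a node with no children — equivalently, the end of a word that is not a proper prefix of any other stored word.
Those words: "gekegg", "gekgege", "gekk", "ggee", "gkek"
Leaf count: 5

5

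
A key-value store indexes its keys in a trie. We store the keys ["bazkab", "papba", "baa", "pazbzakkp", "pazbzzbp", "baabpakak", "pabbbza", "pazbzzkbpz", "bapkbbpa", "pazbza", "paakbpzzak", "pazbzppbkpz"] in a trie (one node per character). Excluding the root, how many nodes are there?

For each word, the new-node count is its length minus the longest prefix already in the trie:
  "bazkab" → 6 new (b, a, z, k, a, b)
  "papba" → 5 new (p, a, p, b, a)
  "baa" → prefix "ba" already present; 1 new (a)
  "pazbzakkp" → prefix "pa" already present; 7 new (z, b, z, a, k, k, p)
  "pazbzzbp" → prefix "pazbz" already present; 3 new (z, b, p)
  "baabpakak" → prefix "baa" already present; 6 new (b, p, a, k, a, k)
  "pabbbza" → prefix "pa" already present; 5 new (b, b, b, z, a)
  "pazbzzkbpz" → prefix "pazbzz" already present; 4 new (k, b, p, z)
  "bapkbbpa" → prefix "ba" already present; 6 new (p, k, b, b, p, a)
  "pazbza" → prefix "pazbza" already present; 0 new (none)
  "paakbpzzak" → prefix "pa" already present; 8 new (a, k, b, p, z, z, a, k)
  "pazbzppbkpz" → prefix "pazbz" already present; 6 new (p, p, b, k, p, z)
Total nodes = 6 + 5 + 1 + 7 + 3 + 6 + 5 + 4 + 6 + 0 + 8 + 6 = 57

57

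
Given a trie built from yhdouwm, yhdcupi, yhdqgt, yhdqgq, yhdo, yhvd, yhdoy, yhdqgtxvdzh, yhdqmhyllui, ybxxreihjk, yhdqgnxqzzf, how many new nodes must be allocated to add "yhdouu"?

The longest prefix of "yhdouu" already in the trie is "yhdou" (length 5).
Each of the 1 remaining characters creates one node.

1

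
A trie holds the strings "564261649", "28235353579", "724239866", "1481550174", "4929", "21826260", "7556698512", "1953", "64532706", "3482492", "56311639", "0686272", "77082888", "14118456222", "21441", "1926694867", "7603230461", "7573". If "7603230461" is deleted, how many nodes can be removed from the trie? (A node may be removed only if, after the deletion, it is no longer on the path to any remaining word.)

9

Walk "7603230461" from the leaf back toward the root, removing each node that no remaining word uses.
The suffix "603230461" (9 nodes) is used only by "7603230461"; the node for "7" still has the child "2", so pruning stops there.
Nodes removed: 9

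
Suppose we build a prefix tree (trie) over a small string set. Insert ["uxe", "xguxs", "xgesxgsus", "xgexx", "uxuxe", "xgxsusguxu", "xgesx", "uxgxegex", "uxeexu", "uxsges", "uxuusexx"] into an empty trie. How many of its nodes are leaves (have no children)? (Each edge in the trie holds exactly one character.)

Leaves are exactly the stored words that no other stored word extends.
Those words: "uxeexu", "uxgxegex", "uxsges", "uxuusexx", "uxuxe", "xgesxgsus", "xgexx", "xguxs", "xgxsusguxu"
Leaf count: 9

9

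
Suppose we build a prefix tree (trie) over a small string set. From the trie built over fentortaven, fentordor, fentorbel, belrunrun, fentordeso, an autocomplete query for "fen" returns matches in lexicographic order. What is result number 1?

fentorbel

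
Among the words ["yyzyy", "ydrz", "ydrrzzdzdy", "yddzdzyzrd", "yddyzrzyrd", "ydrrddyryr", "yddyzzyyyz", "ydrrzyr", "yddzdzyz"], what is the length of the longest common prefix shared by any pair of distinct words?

8

The deepest shared node is where two words last agree before diverging.
"yddzdzyz" and "yddzdzyzrd" agree on "yddzdzyz" (8 characters) before diverging; nothing deeper is shared.
Longest shared-prefix length: 8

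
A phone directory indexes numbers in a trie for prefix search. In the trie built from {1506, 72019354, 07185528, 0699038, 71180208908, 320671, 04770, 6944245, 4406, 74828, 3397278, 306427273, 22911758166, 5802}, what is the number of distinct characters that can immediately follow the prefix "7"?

3

Walk "7" from the root, arriving at one node.
Distinct next characters after "7": 1, 2, 4.
That node has 3 child edges.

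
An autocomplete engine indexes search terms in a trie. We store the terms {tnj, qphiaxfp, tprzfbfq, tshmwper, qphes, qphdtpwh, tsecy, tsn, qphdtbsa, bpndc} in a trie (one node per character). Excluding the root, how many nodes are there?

For each word, the new-node count is its length minus the longest prefix already in the trie:
  "tnj" → 3 new (t, n, j)
  "qphiaxfp" → 8 new (q, p, h, i, a, x, f, p)
  "tprzfbfq" → prefix "t" already present; 7 new (p, r, z, f, b, f, q)
  "tshmwper" → prefix "t" already present; 7 new (s, h, m, w, p, e, r)
  "qphes" → prefix "qph" already present; 2 new (e, s)
  "qphdtpwh" → prefix "qph" already present; 5 new (d, t, p, w, h)
  "tsecy" → prefix "ts" already present; 3 new (e, c, y)
  "tsn" → prefix "ts" already present; 1 new (n)
  "qphdtbsa" → prefix "qphdt" already present; 3 new (b, s, a)
  "bpndc" → 5 new (b, p, n, d, c)
Total nodes = 3 + 8 + 7 + 7 + 2 + 5 + 3 + 1 + 3 + 5 = 44

44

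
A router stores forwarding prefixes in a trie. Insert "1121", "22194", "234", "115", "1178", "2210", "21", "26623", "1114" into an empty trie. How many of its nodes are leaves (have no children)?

9

Leaves are exactly the stored words that no other stored word extends.
Those words: "1114", "1121", "115", "1178", "21", "2210", "22194", "234", "26623"
Leaf count: 9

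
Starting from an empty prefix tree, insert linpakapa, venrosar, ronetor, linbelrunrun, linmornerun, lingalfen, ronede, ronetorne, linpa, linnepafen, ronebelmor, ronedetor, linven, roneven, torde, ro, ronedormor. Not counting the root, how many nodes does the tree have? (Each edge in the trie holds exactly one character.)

83

For each word, the new-node count is its length minus the longest prefix already in the trie:
  "linpakapa" → 9 new (l, i, n, p, a, k, a, p, a)
  "venrosar" → 8 new (v, e, n, r, o, s, a, r)
  "ronetor" → 7 new (r, o, n, e, t, o, r)
  "linbelrunrun" → prefix "lin" already present; 9 new (b, e, l, r, u, n, r, u, n)
  "linmornerun" → prefix "lin" already present; 8 new (m, o, r, n, e, r, u, n)
  "lingalfen" → prefix "lin" already present; 6 new (g, a, l, f, e, n)
  "ronede" → prefix "rone" already present; 2 new (d, e)
  "ronetorne" → prefix "ronetor" already present; 2 new (n, e)
  "linpa" → prefix "linpa" already present; 0 new (none)
  "linnepafen" → prefix "lin" already present; 7 new (n, e, p, a, f, e, n)
  "ronebelmor" → prefix "rone" already present; 6 new (b, e, l, m, o, r)
  "ronedetor" → prefix "ronede" already present; 3 new (t, o, r)
  "linven" → prefix "lin" already present; 3 new (v, e, n)
  "roneven" → prefix "rone" already present; 3 new (v, e, n)
  "torde" → 5 new (t, o, r, d, e)
  "ro" → prefix "ro" already present; 0 new (none)
  "ronedormor" → prefix "roned" already present; 5 new (o, r, m, o, r)
Total nodes = 9 + 8 + 7 + 9 + 8 + 6 + 2 + 2 + 0 + 7 + 6 + 3 + 3 + 3 + 5 + 0 + 5 = 83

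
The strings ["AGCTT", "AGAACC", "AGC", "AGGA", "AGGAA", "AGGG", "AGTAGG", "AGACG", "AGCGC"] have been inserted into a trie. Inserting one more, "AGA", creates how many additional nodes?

"AGA" is already a full path in the trie; only an end-marker is added.
No new nodes are needed: 0.

0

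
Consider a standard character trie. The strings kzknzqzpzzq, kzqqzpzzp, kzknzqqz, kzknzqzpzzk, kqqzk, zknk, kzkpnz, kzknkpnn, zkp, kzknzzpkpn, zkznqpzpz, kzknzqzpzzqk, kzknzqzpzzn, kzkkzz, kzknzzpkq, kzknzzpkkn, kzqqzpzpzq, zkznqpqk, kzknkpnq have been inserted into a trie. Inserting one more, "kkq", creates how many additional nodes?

2

"k" is already a path in the trie; the remaining "kq" must be added.
Each of the 2 remaining characters creates one node.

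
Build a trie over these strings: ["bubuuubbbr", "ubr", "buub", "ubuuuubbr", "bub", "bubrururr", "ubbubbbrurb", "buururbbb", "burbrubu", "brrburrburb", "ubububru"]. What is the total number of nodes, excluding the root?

64

Trace insertions, counting only characters that open a new branch:
  "bubuuubbbr" → 10 new (b, u, b, u, u, u, b, b, b, r)
  "ubr" → 3 new (u, b, r)
  "buub" → prefix "bu" already present; 2 new (u, b)
  "ubuuuubbr" → prefix "ub" already present; 7 new (u, u, u, u, b, b, r)
  "bub" → prefix "bub" already present; 0 new (none)
  "bubrururr" → prefix "bub" already present; 6 new (r, u, r, u, r, r)
  "ubbubbbrurb" → prefix "ub" already present; 9 new (b, u, b, b, b, r, u, r, b)
  "buururbbb" → prefix "buu" already present; 6 new (r, u, r, b, b, b)
  "burbrubu" → prefix "bu" already present; 6 new (r, b, r, u, b, u)
  "brrburrburb" → prefix "b" already present; 10 new (r, r, b, u, r, r, b, u, r, b)
  "ubububru" → prefix "ubu" already present; 5 new (b, u, b, r, u)
Total nodes = 10 + 3 + 2 + 7 + 0 + 6 + 9 + 6 + 6 + 10 + 5 = 64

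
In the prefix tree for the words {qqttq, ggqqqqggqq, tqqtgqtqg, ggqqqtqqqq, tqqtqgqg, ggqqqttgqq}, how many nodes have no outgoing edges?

A leaf is a node with no children — equivalently, the end of a word that is not a proper prefix of any other stored word.
Those words: "ggqqqqggqq", "ggqqqtqqqq", "ggqqqttgqq", "qqttq", "tqqtgqtqg", "tqqtqgqg"
Leaf count: 6

6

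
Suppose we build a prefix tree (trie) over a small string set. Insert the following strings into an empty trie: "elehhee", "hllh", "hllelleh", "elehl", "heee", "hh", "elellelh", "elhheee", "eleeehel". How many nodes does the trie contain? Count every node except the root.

Count nodes per top-level branch (shared prefixes stored once):
  'e'-branch (eleeehel, elehhee, elehl, elellelh, elhheee): 23 nodes
  'h'-branch (heee, hh, hllelleh, hllh): 13 nodes
Sum: 36

36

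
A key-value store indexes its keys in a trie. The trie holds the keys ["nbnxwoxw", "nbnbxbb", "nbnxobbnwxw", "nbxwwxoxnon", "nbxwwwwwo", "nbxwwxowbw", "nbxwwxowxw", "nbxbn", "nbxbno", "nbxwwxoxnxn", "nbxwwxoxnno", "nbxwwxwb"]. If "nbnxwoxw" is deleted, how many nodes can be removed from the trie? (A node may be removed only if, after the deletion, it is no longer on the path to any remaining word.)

A node on "nbnxwoxw"'s path can go only if nothing else ends at it or branches off below it.
The suffix "woxw" (4 nodes) is used only by "nbnxwoxw"; the node for "nbnx" still has the child "o", so pruning stops there.
Nodes removed: 4

4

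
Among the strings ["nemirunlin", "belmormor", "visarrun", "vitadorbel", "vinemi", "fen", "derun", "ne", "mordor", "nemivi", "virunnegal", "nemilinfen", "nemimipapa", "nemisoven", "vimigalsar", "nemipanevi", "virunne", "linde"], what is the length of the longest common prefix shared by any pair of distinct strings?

The deepest shared node is where two words last agree before diverging.
e.g. "virunne" and "virunnegal" share the prefix "virunne" of length 7; no pair shares a longer one.
Longest shared-prefix length: 7

7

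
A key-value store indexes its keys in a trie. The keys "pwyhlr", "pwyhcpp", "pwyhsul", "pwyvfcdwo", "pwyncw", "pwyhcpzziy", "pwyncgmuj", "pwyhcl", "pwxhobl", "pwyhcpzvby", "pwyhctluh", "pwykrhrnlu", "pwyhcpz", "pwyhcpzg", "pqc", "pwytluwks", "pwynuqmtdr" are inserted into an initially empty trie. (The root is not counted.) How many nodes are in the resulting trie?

64

Trace insertions, counting only characters that open a new branch:
  "pwyhlr" → 6 new (p, w, y, h, l, r)
  "pwyhcpp" → prefix "pwyh" already present; 3 new (c, p, p)
  "pwyhsul" → prefix "pwyh" already present; 3 new (s, u, l)
  "pwyvfcdwo" → prefix "pwy" already present; 6 new (v, f, c, d, w, o)
  "pwyncw" → prefix "pwy" already present; 3 new (n, c, w)
  "pwyhcpzziy" → prefix "pwyhcp" already present; 4 new (z, z, i, y)
  "pwyncgmuj" → prefix "pwync" already present; 4 new (g, m, u, j)
  "pwyhcl" → prefix "pwyhc" already present; 1 new (l)
  "pwxhobl" → prefix "pw" already present; 5 new (x, h, o, b, l)
  "pwyhcpzvby" → prefix "pwyhcpz" already present; 3 new (v, b, y)
  "pwyhctluh" → prefix "pwyhc" already present; 4 new (t, l, u, h)
  "pwykrhrnlu" → prefix "pwy" already present; 7 new (k, r, h, r, n, l, u)
  "pwyhcpz" → prefix "pwyhcpz" already present; 0 new (none)
  "pwyhcpzg" → prefix "pwyhcpz" already present; 1 new (g)
  "pqc" → prefix "p" already present; 2 new (q, c)
  "pwytluwks" → prefix "pwy" already present; 6 new (t, l, u, w, k, s)
  "pwynuqmtdr" → prefix "pwyn" already present; 6 new (u, q, m, t, d, r)
Total nodes = 6 + 3 + 3 + 6 + 3 + 4 + 4 + 1 + 5 + 3 + 4 + 7 + 0 + 1 + 2 + 6 + 6 = 64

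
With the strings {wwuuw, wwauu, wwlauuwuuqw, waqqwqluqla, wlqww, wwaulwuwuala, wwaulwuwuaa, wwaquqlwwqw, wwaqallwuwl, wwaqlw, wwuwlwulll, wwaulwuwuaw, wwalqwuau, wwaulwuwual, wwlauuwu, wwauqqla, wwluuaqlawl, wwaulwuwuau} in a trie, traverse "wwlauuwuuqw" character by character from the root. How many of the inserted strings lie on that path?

2

Walk "wwlauuwuuqw" from the root; an end-of-word marker is hit whenever a stored word is a prefix of "wwlauuwuuqw".
Prefixes of the query that are stored words: "wwlauuwu", "wwlauuwuuqw"
Count: 2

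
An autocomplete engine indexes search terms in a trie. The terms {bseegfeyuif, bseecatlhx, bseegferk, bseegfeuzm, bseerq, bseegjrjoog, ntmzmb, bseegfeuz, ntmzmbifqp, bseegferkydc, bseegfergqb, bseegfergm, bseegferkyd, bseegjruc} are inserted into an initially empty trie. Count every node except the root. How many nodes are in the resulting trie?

Trace insertions, counting only characters that open a new branch:
  "bseegfeyuif" → 11 new (b, s, e, e, g, f, e, y, u, i, f)
  "bseecatlhx" → prefix "bsee" already present; 6 new (c, a, t, l, h, x)
  "bseegferk" → prefix "bseegfe" already present; 2 new (r, k)
  "bseegfeuzm" → prefix "bseegfe" already present; 3 new (u, z, m)
  "bseerq" → prefix "bsee" already present; 2 new (r, q)
  "bseegjrjoog" → prefix "bseeg" already present; 6 new (j, r, j, o, o, g)
  "ntmzmb" → 6 new (n, t, m, z, m, b)
  "bseegfeuz" → prefix "bseegfeuz" already present; 0 new (none)
  "ntmzmbifqp" → prefix "ntmzmb" already present; 4 new (i, f, q, p)
  "bseegferkydc" → prefix "bseegferk" already present; 3 new (y, d, c)
  "bseegfergqb" → prefix "bseegfer" already present; 3 new (g, q, b)
  "bseegfergm" → prefix "bseegferg" already present; 1 new (m)
  "bseegferkyd" → prefix "bseegferkyd" already present; 0 new (none)
  "bseegjruc" → prefix "bseegjr" already present; 2 new (u, c)
Total nodes = 11 + 6 + 2 + 3 + 2 + 6 + 6 + 0 + 4 + 3 + 3 + 1 + 0 + 2 = 49

49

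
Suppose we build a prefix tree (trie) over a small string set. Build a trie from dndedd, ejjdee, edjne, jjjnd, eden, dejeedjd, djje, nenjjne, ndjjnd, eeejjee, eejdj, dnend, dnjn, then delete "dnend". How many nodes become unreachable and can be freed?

3

After clearing the end-marker at "dnend", prune upward until reaching a node still needed by another word.
The suffix "end" (3 nodes) is used only by "dnend"; the node for "dn" still has the child "d", so pruning stops there.
Nodes removed: 3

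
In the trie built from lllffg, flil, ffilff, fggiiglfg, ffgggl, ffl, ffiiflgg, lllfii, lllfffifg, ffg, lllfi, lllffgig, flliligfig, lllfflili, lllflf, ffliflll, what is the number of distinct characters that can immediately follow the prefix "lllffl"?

The children of the "lllffl" node are the distinct next characters among strings starting with "lllffl".
Distinct next characters after "lllffl": i.
That node has 1 child edge.

1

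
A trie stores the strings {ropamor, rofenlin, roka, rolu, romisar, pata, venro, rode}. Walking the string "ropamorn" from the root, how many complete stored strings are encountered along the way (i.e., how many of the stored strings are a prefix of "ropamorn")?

1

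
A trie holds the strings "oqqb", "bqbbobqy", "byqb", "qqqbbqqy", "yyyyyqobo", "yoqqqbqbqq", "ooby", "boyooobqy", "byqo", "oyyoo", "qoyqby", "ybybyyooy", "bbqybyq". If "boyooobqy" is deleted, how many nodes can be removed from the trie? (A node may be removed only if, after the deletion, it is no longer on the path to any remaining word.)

8

A node on "boyooobqy"'s path can go only if nothing else ends at it or branches off below it.
The suffix "oyooobqy" (8 nodes) is used only by "boyooobqy"; the node for "b" still has the child "q", so pruning stops there.
Nodes removed: 8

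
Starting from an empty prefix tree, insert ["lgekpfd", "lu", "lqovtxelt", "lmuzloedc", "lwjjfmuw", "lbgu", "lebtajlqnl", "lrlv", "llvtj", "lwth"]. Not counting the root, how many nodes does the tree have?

52

For each word, the new-node count is its length minus the longest prefix already in the trie:
  "lgekpfd" → 7 new (l, g, e, k, p, f, d)
  "lu" → prefix "l" already present; 1 new (u)
  "lqovtxelt" → prefix "l" already present; 8 new (q, o, v, t, x, e, l, t)
  "lmuzloedc" → prefix "l" already present; 8 new (m, u, z, l, o, e, d, c)
  "lwjjfmuw" → prefix "l" already present; 7 new (w, j, j, f, m, u, w)
  "lbgu" → prefix "l" already present; 3 new (b, g, u)
  "lebtajlqnl" → prefix "l" already present; 9 new (e, b, t, a, j, l, q, n, l)
  "lrlv" → prefix "l" already present; 3 new (r, l, v)
  "llvtj" → prefix "l" already present; 4 new (l, v, t, j)
  "lwth" → prefix "lw" already present; 2 new (t, h)
Total nodes = 7 + 1 + 8 + 8 + 7 + 3 + 9 + 3 + 4 + 2 = 52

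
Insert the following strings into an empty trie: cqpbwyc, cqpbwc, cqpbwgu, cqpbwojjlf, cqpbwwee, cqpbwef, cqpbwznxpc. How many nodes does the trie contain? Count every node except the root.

25

For each word, the new-node count is its length minus the longest prefix already in the trie:
  "cqpbwyc" → 7 new (c, q, p, b, w, y, c)
  "cqpbwc" → prefix "cqpbw" already present; 1 new (c)
  "cqpbwgu" → prefix "cqpbw" already present; 2 new (g, u)
  "cqpbwojjlf" → prefix "cqpbw" already present; 5 new (o, j, j, l, f)
  "cqpbwwee" → prefix "cqpbw" already present; 3 new (w, e, e)
  "cqpbwef" → prefix "cqpbw" already present; 2 new (e, f)
  "cqpbwznxpc" → prefix "cqpbw" already present; 5 new (z, n, x, p, c)
Total nodes = 7 + 1 + 2 + 5 + 3 + 2 + 5 = 25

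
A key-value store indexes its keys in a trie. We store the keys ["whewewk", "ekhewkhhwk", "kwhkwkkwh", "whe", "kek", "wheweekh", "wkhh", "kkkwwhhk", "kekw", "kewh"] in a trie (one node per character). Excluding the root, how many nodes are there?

For each word, the new-node count is its length minus the longest prefix already in the trie:
  "whewewk" → 7 new (w, h, e, w, e, w, k)
  "ekhewkhhwk" → 10 new (e, k, h, e, w, k, h, h, w, k)
  "kwhkwkkwh" → 9 new (k, w, h, k, w, k, k, w, h)
  "whe" → prefix "whe" already present; 0 new (none)
  "kek" → prefix "k" already present; 2 new (e, k)
  "wheweekh" → prefix "whewe" already present; 3 new (e, k, h)
  "wkhh" → prefix "w" already present; 3 new (k, h, h)
  "kkkwwhhk" → prefix "k" already present; 7 new (k, k, w, w, h, h, k)
  "kekw" → prefix "kek" already present; 1 new (w)
  "kewh" → prefix "ke" already present; 2 new (w, h)
Total nodes = 7 + 10 + 9 + 0 + 2 + 3 + 3 + 7 + 1 + 2 = 44

44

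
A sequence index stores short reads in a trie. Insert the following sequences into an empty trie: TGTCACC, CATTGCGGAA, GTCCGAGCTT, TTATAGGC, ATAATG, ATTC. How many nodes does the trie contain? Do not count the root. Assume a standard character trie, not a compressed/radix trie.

42

Insert word by word; a character creates a node only if that edge doesn't already exist:
  "TGTCACC" → 7 new (T, G, T, C, A, C, C)
  "CATTGCGGAA" → 10 new (C, A, T, T, G, C, G, G, A, A)
  "GTCCGAGCTT" → 10 new (G, T, C, C, G, A, G, C, T, T)
  "TTATAGGC" → prefix "T" already present; 7 new (T, A, T, A, G, G, C)
  "ATAATG" → 6 new (A, T, A, A, T, G)
  "ATTC" → prefix "AT" already present; 2 new (T, C)
Total nodes = 7 + 10 + 10 + 7 + 6 + 2 = 42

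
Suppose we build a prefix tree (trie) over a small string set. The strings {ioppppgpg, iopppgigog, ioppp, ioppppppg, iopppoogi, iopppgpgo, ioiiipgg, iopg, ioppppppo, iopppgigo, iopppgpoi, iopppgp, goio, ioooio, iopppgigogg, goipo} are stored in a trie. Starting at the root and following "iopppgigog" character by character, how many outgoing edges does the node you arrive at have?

1

Follow the path "iopppgigog" to its node, then look at its outgoing edges.
Distinct next characters after "iopppgigog": g.
That node has 1 child edge.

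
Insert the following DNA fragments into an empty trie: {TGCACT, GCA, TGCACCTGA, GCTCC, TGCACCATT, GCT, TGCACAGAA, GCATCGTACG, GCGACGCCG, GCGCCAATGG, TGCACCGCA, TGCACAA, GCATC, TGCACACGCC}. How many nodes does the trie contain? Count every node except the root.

52

Insert word by word; a character creates a node only if that edge doesn't already exist:
  "TGCACT" → 6 new (T, G, C, A, C, T)
  "GCA" → 3 new (G, C, A)
  "TGCACCTGA" → prefix "TGCAC" already present; 4 new (C, T, G, A)
  "GCTCC" → prefix "GC" already present; 3 new (T, C, C)
  "TGCACCATT" → prefix "TGCACC" already present; 3 new (A, T, T)
  "GCT" → prefix "GCT" already present; 0 new (none)
  "TGCACAGAA" → prefix "TGCAC" already present; 4 new (A, G, A, A)
  "GCATCGTACG" → prefix "GCA" already present; 7 new (T, C, G, T, A, C, G)
  "GCGACGCCG" → prefix "GC" already present; 7 new (G, A, C, G, C, C, G)
  "GCGCCAATGG" → prefix "GCG" already present; 7 new (C, C, A, A, T, G, G)
  "TGCACCGCA" → prefix "TGCACC" already present; 3 new (G, C, A)
  "TGCACAA" → prefix "TGCACA" already present; 1 new (A)
  "GCATC" → prefix "GCATC" already present; 0 new (none)
  "TGCACACGCC" → prefix "TGCACA" already present; 4 new (C, G, C, C)
Total nodes = 6 + 3 + 4 + 3 + 3 + 0 + 4 + 7 + 7 + 7 + 3 + 1 + 0 + 4 = 52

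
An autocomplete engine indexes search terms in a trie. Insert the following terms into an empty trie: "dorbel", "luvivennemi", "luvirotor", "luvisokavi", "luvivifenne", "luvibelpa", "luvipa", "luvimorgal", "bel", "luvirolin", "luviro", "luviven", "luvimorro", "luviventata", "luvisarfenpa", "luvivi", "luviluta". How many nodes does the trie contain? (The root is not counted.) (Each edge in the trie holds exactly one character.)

Insert word by word; a character creates a node only if that edge doesn't already exist:
  "dorbel" → 6 new (d, o, r, b, e, l)
  "luvivennemi" → 11 new (l, u, v, i, v, e, n, n, e, m, i)
  "luvirotor" → prefix "luvi" already present; 5 new (r, o, t, o, r)
  "luvisokavi" → prefix "luvi" already present; 6 new (s, o, k, a, v, i)
  "luvivifenne" → prefix "luviv" already present; 6 new (i, f, e, n, n, e)
  "luvibelpa" → prefix "luvi" already present; 5 new (b, e, l, p, a)
  "luvipa" → prefix "luvi" already present; 2 new (p, a)
  "luvimorgal" → prefix "luvi" already present; 6 new (m, o, r, g, a, l)
  "bel" → 3 new (b, e, l)
  "luvirolin" → prefix "luviro" already present; 3 new (l, i, n)
  "luviro" → prefix "luviro" already present; 0 new (none)
  "luviven" → prefix "luviven" already present; 0 new (none)
  "luvimorro" → prefix "luvimor" already present; 2 new (r, o)
  "luviventata" → prefix "luviven" already present; 4 new (t, a, t, a)
  "luvisarfenpa" → prefix "luvis" already present; 7 new (a, r, f, e, n, p, a)
  "luvivi" → prefix "luvivi" already present; 0 new (none)
  "luviluta" → prefix "luvi" already present; 4 new (l, u, t, a)
Total nodes = 6 + 11 + 5 + 6 + 6 + 5 + 2 + 6 + 3 + 3 + 0 + 0 + 2 + 4 + 7 + 0 + 4 = 70

70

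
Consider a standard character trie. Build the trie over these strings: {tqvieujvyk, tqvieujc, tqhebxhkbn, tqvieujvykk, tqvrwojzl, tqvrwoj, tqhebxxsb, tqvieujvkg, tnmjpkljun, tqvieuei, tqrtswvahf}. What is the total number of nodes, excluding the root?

50

Count nodes per top-level branch (shared prefixes stored once):
  't'-branch (tnmjpkljun, tqhebxhkbn, tqhebxxsb, tqrtswvahf, tqvieuei, tqvieujc, tqvieujvkg, tqvieujvyk, tqvieujvykk, tqvrwoj, tqvrwojzl): 50 nodes
Sum: 50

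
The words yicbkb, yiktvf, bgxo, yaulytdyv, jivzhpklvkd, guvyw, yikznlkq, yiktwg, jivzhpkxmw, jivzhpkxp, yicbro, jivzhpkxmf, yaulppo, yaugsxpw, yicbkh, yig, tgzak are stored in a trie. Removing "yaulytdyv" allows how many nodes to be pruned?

5

A node on "yaulytdyv"'s path can go only if nothing else ends at it or branches off below it.
The suffix "ytdyv" (5 nodes) is used only by "yaulytdyv"; the node for "yaul" still has the child "p", so pruning stops there.
Nodes removed: 5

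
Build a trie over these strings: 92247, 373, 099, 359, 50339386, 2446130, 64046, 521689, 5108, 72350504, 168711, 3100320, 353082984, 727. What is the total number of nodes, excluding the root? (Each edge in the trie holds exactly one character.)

69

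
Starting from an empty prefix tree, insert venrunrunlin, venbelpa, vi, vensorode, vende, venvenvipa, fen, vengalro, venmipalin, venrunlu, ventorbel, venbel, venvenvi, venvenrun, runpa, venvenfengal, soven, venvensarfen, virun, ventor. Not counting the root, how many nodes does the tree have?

84

Insert word by word; a character creates a node only if that edge doesn't already exist:
  "venrunrunlin" → 12 new (v, e, n, r, u, n, r, u, n, l, i, n)
  "venbelpa" → prefix "ven" already present; 5 new (b, e, l, p, a)
  "vi" → prefix "v" already present; 1 new (i)
  "vensorode" → prefix "ven" already present; 6 new (s, o, r, o, d, e)
  "vende" → prefix "ven" already present; 2 new (d, e)
  "venvenvipa" → prefix "ven" already present; 7 new (v, e, n, v, i, p, a)
  "fen" → 3 new (f, e, n)
  "vengalro" → prefix "ven" already present; 5 new (g, a, l, r, o)
  "venmipalin" → prefix "ven" already present; 7 new (m, i, p, a, l, i, n)
  "venrunlu" → prefix "venrun" already present; 2 new (l, u)
  "ventorbel" → prefix "ven" already present; 6 new (t, o, r, b, e, l)
  "venbel" → prefix "venbel" already present; 0 new (none)
  "venvenvi" → prefix "venvenvi" already present; 0 new (none)
  "venvenrun" → prefix "venven" already present; 3 new (r, u, n)
  "runpa" → 5 new (r, u, n, p, a)
  "venvenfengal" → prefix "venven" already present; 6 new (f, e, n, g, a, l)
  "soven" → 5 new (s, o, v, e, n)
  "venvensarfen" → prefix "venven" already present; 6 new (s, a, r, f, e, n)
  "virun" → prefix "vi" already present; 3 new (r, u, n)
  "ventor" → prefix "ventor" already present; 0 new (none)
Total nodes = 12 + 5 + 1 + 6 + 2 + 7 + 3 + 5 + 7 + 2 + 6 + 0 + 0 + 3 + 5 + 6 + 5 + 6 + 3 + 0 = 84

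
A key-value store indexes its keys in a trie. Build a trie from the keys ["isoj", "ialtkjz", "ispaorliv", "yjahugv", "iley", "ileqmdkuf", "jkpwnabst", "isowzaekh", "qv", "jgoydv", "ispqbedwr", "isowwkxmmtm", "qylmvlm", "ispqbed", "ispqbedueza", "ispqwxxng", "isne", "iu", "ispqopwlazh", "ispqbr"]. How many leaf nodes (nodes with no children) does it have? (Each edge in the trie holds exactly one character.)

19

A leaf is a node with no children — equivalently, the end of a word that is not a proper prefix of any other stored word.
Those words: "ialtkjz", "ileqmdkuf", "iley", "isne", "isoj", "isowwkxmmtm", "isowzaekh", "ispaorliv", "ispqbedueza", "ispqbedwr", "ispqbr", "ispqopwlazh", "ispqwxxng", "iu", "jgoydv", "jkpwnabst", "qv", "qylmvlm", "yjahugv"
Leaf count: 19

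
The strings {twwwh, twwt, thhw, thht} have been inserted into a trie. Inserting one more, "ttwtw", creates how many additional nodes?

"t" is already a path in the trie; the remaining "twtw" must be added.
So 5 − 1 = 4 new nodes.

4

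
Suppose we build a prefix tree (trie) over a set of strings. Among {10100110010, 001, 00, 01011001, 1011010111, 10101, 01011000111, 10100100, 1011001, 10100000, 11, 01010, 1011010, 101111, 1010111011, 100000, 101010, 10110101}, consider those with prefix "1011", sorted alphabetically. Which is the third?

DFS of the "1011" subtree visits, in order: "1011001", "1011010", "10110101", "1011010111", "101111"
Position 3: 10110101

10110101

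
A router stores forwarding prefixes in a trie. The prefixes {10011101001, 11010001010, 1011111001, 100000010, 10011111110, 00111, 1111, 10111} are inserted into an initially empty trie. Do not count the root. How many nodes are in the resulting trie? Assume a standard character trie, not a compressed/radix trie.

Insert word by word; a character creates a node only if that edge doesn't already exist:
  "10011101001" → 11 new (1, 0, 0, 1, 1, 1, 0, 1, 0, 0, 1)
  "11010001010" → prefix "1" already present; 10 new (1, 0, 1, 0, 0, 0, 1, 0, 1, 0)
  "1011111001" → prefix "10" already present; 8 new (1, 1, 1, 1, 1, 0, 0, 1)
  "100000010" → prefix "100" already present; 6 new (0, 0, 0, 0, 1, 0)
  "10011111110" → prefix "100111" already present; 5 new (1, 1, 1, 1, 0)
  "00111" → 5 new (0, 0, 1, 1, 1)
  "1111" → prefix "11" already present; 2 new (1, 1)
  "10111" → prefix "10111" already present; 0 new (none)
Total nodes = 11 + 10 + 8 + 6 + 5 + 5 + 2 + 0 = 47

47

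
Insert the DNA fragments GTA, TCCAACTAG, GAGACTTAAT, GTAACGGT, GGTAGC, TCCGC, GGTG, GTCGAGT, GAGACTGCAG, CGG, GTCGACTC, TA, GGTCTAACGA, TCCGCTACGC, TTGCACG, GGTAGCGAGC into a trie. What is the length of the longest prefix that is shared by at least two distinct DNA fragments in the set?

6

The deepest shared node is where two words last agree before diverging.
e.g. "GAGACTGCAG" and "GAGACTTAAT" share the prefix "GAGACT" of length 6; no pair shares a longer one.
Longest shared-prefix length: 6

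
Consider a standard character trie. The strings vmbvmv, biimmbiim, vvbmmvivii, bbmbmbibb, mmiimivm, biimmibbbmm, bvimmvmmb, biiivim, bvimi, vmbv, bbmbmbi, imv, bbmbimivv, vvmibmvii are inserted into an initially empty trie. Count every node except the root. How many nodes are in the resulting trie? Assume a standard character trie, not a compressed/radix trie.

74

Trace insertions, counting only characters that open a new branch:
  "vmbvmv" → 6 new (v, m, b, v, m, v)
  "biimmbiim" → 9 new (b, i, i, m, m, b, i, i, m)
  "vvbmmvivii" → prefix "v" already present; 9 new (v, b, m, m, v, i, v, i, i)
  "bbmbmbibb" → prefix "b" already present; 8 new (b, m, b, m, b, i, b, b)
  "mmiimivm" → 8 new (m, m, i, i, m, i, v, m)
  "biimmibbbmm" → prefix "biimm" already present; 6 new (i, b, b, b, m, m)
  "bvimmvmmb" → prefix "b" already present; 8 new (v, i, m, m, v, m, m, b)
  "biiivim" → prefix "bii" already present; 4 new (i, v, i, m)
  "bvimi" → prefix "bvim" already present; 1 new (i)
  "vmbv" → prefix "vmbv" already present; 0 new (none)
  "bbmbmbi" → prefix "bbmbmbi" already present; 0 new (none)
  "imv" → 3 new (i, m, v)
  "bbmbimivv" → prefix "bbmb" already present; 5 new (i, m, i, v, v)
  "vvmibmvii" → prefix "vv" already present; 7 new (m, i, b, m, v, i, i)
Total nodes = 6 + 9 + 9 + 8 + 8 + 6 + 8 + 4 + 1 + 0 + 0 + 3 + 5 + 7 = 74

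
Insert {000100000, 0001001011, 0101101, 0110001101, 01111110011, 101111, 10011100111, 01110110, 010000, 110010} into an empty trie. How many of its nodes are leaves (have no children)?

10

A leaf is a node with no children — equivalently, the end of a word that is not a proper prefix of any other stored word.
Those words: "000100000", "0001001011", "010000", "0101101", "0110001101", "01110110", "01111110011", "10011100111", "101111", "110010"
Leaf count: 10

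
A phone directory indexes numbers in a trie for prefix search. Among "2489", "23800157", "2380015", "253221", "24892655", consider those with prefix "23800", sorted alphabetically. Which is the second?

Words with prefix "23800", in lexicographic order: "2380015", "23800157"
The 2nd is 23800157.

23800157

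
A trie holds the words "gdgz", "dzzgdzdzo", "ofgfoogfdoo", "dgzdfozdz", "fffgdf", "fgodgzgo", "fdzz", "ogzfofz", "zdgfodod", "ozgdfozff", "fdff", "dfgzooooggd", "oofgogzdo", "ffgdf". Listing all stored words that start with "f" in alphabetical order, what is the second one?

Words with prefix "f", in lexicographic order: "fdff", "fdzz", "fffgdf", "ffgdf", "fgodgzgo"
Position 2: fdzz

fdzz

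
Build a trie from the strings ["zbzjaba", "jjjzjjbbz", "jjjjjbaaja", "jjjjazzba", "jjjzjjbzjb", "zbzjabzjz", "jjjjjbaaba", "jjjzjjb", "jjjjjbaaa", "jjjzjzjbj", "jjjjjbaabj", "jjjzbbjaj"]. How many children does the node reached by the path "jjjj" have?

Follow the path "jjjj" to its node, then look at its outgoing edges.
Characters that immediately follow "jjjj" among the stored strings: {a, j}.
That node has 2 child edges.

2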